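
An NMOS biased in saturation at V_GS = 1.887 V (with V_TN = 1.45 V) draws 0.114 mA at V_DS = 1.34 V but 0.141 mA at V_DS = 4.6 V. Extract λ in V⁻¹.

λ = 0.0805 V⁻¹

With V_GS fixed, I_D ∝ (1 + λ V_DS) in saturation, so I_D2/I_D1 = (1 + λ V_DS2)/(1 + λ V_DS1).
0.141/0.114 = 1.237 = (1 + 4.6 λ)/(1 + 1.34 λ).
Solving: λ (I_D1 V_DS2 − I_D2 V_DS1) = I_D2 − I_D1, so λ = (0.141 − 0.114) / (0.114 × 4.6 − 0.141 × 1.34) = 0.027 / 0.335 = 0.0805 V⁻¹.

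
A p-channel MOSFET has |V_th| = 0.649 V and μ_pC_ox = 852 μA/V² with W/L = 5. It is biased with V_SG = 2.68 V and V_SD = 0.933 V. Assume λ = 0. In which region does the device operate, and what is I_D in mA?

Triode; I_D = 6.22 mA

k_p = μ_pC_ox · (W/L) = 4.26 mA/V².
V_ov = V_SG − |V_th| = 2.68 − 0.649 = 2.03 V.
Since V_SD = 0.933 V < V_ov = 2.03 V, the device is in the triode region.
I_D = k_p [V_ov · V_SD − ½ V_SD²] = 4.26 × [2.03 × 0.933 − 0.5 × 0.933²] = 6.22 mA.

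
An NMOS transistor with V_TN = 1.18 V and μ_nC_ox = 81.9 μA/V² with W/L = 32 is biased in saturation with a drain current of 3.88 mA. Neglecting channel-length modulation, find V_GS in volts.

V_GS = 2.90 V

k_n = μ_nC_ox · (W/L) = 2.621 mA/V².
In saturation I_D = ½ k_n (V_GS − V_TN)², so V_GS − V_TN = √(2 I_D / k_n) = √(2 × 3.88 / 2.621) = 1.72 V.
V_GS = 1.18 + 1.72 = 2.9 V.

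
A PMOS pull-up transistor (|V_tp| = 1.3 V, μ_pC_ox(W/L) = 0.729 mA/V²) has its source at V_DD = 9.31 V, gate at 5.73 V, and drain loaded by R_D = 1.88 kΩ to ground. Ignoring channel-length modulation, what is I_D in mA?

V_SG = V_DD − V_G = 9.31 − 5.73 = 3.58 V, so V_ov = 3.58 − 1.3 = 2.28 V.
Assume saturation: I_D = ½ k_p V_ov² = 0.5 × 0.729 × 2.28² = 1.89 mA, giving V_SD = V_DD − I_D R_D = 9.31 − 1.89 × 1.88 = 5.75 V.
V_SD = 5.75 V ≥ V_ov = 2.28 V, confirming saturation.

I_D = 1.89 mA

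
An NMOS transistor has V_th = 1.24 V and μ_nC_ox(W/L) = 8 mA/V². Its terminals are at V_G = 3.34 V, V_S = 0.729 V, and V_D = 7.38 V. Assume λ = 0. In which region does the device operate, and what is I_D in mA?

Saturation; I_D = 7.52 mA

V_GS = V_G − V_S = 3.34 − 0.729 = 2.61 V; V_DS = V_D − V_S = 7.38 − 0.729 = 6.65 V.
V_ov = V_GS − V_th = 2.61 − 1.24 = 1.37 V.
Since V_DS = 6.65 V ≥ V_ov = 1.37 V, the device is in saturation.
I_D = ½ k_n V_ov² = 0.5 × 8 × 1.37² = 7.52 mA.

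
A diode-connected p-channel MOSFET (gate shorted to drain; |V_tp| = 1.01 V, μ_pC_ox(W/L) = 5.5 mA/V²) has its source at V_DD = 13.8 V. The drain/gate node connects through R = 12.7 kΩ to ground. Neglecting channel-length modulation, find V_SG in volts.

With gate tied to drain, V_SG = V_SD ≥ V_SG − |V_tp|, so the device is in saturation.
KCL at the drain: ½ k_p (V_SG − |V_tp|)² = (V_DD − V_SG)/R.
Let x = V_SG − 1.01. Then 34.9 x² + x − 12.79 = 0, giving x = 0.591 V (positive root), so V_SG = 1.6 V.
I_D = (V_DD − V_SG)/R = (13.8 − 1.6) / 12.7 = 0.961 mA.

V_SG = 1.60 V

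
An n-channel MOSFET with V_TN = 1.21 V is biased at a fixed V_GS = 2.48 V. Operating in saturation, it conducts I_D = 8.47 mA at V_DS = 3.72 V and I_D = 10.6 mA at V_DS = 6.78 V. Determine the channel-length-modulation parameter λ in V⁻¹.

With V_GS fixed, I_D ∝ (1 + λ V_DS) in saturation, so I_D2/I_D1 = (1 + λ V_DS2)/(1 + λ V_DS1).
10.6/8.47 = 1.251 = (1 + 6.78 λ)/(1 + 3.72 λ).
Solving: λ (I_D1 V_DS2 − I_D2 V_DS1) = I_D2 − I_D1, so λ = (10.6 − 8.47) / (8.47 × 6.78 − 10.6 × 3.72) = 2.13 / 18 = 0.118 V⁻¹.

λ = 0.118 V⁻¹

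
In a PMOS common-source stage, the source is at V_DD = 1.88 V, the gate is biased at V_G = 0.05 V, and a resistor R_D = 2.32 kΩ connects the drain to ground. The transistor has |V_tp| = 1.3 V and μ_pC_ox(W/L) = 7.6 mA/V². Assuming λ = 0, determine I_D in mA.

I_D = 0.713 mA

V_SG = V_DD − V_G = 1.88 − 0.05 = 1.83 V, so V_ov = 1.83 − 1.3 = 0.53 V.
Assume saturation: I_D = ½ k_p V_ov² = 0.5 × 7.6 × 0.53² = 1.07 mA, giving V_SD = V_DD − I_D R_D = 1.88 − 1.07 × 2.32 = -0.596 V.
But -0.596 V < V_ov = 0.53 V, so the device is actually in triode.
In triode I_D = k_p[V_ov V_SD − ½ V_SD²] and I_D = (V_DD − V_SD)/R_D. Equating: 8.82 V_SD² − 10.34 V_SD + 1.88 = 0, giving V_SD = 0.225 V (the root below V_ov).
I_D = (1.88 − 0.225) / 2.32 = 0.713 mA.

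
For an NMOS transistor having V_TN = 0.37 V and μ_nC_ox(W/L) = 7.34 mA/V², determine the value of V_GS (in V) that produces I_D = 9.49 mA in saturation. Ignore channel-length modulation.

In saturation I_D = ½ k_n (V_GS − V_TN)², so V_GS − V_TN = √(2 I_D / k_n) = √(2 × 9.49 / 7.34) = 1.61 V.
V_GS = 0.37 + 1.61 = 1.98 V.

V_GS = 1.98 V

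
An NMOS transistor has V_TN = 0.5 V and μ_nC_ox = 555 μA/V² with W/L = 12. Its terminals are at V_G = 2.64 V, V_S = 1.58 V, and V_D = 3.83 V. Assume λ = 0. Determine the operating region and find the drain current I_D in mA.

Saturation; I_D = 1.04 mA

V_GS = V_G − V_S = 2.64 − 1.58 = 1.06 V; V_DS = V_D − V_S = 3.83 − 1.58 = 2.25 V.
k_n = μ_nC_ox · (W/L) = 6.66 mA/V².
V_ov = V_GS − V_TN = 1.06 − 0.5 = 0.56 V.
Since V_DS = 2.25 V ≥ V_ov = 0.56 V, the device is in saturation.
I_D = ½ k_n V_ov² = 0.5 × 6.66 × 0.56² = 1.04 mA.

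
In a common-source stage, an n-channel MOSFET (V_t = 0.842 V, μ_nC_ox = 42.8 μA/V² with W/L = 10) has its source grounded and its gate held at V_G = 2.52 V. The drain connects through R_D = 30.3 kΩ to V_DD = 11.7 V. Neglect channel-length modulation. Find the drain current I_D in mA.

I_D = 0.365 mA

V_GS = V_G = 2.52 V, so V_ov = 2.52 − 0.842 = 1.68 V.
k_n = μ_nC_ox · (W/L) = 0.428 mA/V².
Assume saturation: I_D = ½ k_n V_ov² = 0.5 × 0.428 × 1.68² = 0.603 mA, giving V_DS = V_DD − I_D R_D = 11.7 − 0.603 × 30.3 = -6.56 V.
But -6.56 V < V_ov = 1.68 V, so the device is actually in triode.
In triode I_D = k_n[V_ov V_DS − ½ V_DS²] and I_D = (V_DD − V_DS)/R_D. Equating: 6.48 V_DS² − 22.76 V_DS + 11.7 = 0, giving V_DS = 0.625 V (the root below V_ov).
I_D = (11.7 − 0.625) / 30.3 = 0.365 mA.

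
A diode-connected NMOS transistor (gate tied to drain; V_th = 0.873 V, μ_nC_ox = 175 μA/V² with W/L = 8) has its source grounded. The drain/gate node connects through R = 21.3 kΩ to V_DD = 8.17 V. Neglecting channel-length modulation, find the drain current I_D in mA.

I_D = 0.311 mA

With gate tied to drain, V_GS = V_DS ≥ V_GS − V_th, so the device is in saturation.
k_n = μ_nC_ox · (W/L) = 1.4 mA/V².
KCL at the drain: ½ k_n (V_GS − V_th)² = (V_DD − V_GS)/R.
Let x = V_GS − 0.873. Then 14.9 x² + x − 7.297 = 0, giving x = 0.667 V (positive root), so V_GS = 1.54 V.
I_D = (V_DD − V_GS)/R = (8.17 − 1.54) / 21.3 = 0.311 mA.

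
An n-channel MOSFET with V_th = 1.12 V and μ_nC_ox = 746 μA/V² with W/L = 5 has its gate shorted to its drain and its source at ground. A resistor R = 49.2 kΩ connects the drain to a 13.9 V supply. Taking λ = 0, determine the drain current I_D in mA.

I_D = 0.252 mA

With gate tied to drain, V_GS = V_DS ≥ V_GS − V_th, so the device is in saturation.
k_n = μ_nC_ox · (W/L) = 3.73 mA/V².
KCL at the drain: ½ k_n (V_GS − V_th)² = (V_DD − V_GS)/R.
Let x = V_GS − 1.12. Then 91.8 x² + x − 12.78 = 0, giving x = 0.368 V (positive root), so V_GS = 1.49 V.
I_D = (V_DD − V_GS)/R = (13.9 − 1.49) / 49.2 = 0.252 mA.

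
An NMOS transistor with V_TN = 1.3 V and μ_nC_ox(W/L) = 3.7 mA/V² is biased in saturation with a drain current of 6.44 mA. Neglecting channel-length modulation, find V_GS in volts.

In saturation I_D = ½ k_n (V_GS − V_TN)², so V_GS − V_TN = √(2 I_D / k_n) = √(2 × 6.44 / 3.7) = 1.87 V.
V_GS = 1.3 + 1.87 = 3.17 V.

V_GS = 3.17 V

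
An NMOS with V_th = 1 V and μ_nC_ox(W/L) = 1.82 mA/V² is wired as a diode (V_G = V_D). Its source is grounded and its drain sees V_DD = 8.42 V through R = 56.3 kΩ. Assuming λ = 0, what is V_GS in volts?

V_GS = 1.37 V

With gate tied to drain, V_GS = V_DS ≥ V_GS − V_th, so the device is in saturation.
KCL at the drain: ½ k_n (V_GS − V_th)² = (V_DD − V_GS)/R.
Let x = V_GS − 1. Then 51.2 x² + x − 7.42 = 0, giving x = 0.371 V (positive root), so V_GS = 1.37 V.
I_D = (V_DD − V_GS)/R = (8.42 − 1.37) / 56.3 = 0.125 mA.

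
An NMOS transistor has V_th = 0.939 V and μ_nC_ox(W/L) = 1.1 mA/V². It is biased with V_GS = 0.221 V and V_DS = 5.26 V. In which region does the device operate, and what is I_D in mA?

V_GS = 0.221 V < V_th = 0.939 V, so the transistor is in cutoff.

Cutoff; I_D = 0 mA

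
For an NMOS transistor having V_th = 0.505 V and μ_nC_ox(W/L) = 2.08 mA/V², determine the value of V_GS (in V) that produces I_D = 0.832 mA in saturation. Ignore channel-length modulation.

In saturation I_D = ½ k_n (V_GS − V_th)², so V_GS − V_th = √(2 I_D / k_n) = √(2 × 0.832 / 2.08) = 0.894 V.
V_GS = 0.505 + 0.894 = 1.4 V.

V_GS = 1.40 V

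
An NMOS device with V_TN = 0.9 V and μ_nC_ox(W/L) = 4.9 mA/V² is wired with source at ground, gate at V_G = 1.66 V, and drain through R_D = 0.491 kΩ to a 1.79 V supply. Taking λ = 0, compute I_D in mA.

I_D = 1.42 mA

V_GS = V_G = 1.66 V, so V_ov = 1.66 − 0.9 = 0.76 V.
Assume saturation: I_D = ½ k_n V_ov² = 0.5 × 4.9 × 0.76² = 1.42 mA, giving V_DS = V_DD − I_D R_D = 1.79 − 1.42 × 0.491 = 1.1 V.
V_DS = 1.1 V ≥ V_ov = 0.76 V, confirming saturation.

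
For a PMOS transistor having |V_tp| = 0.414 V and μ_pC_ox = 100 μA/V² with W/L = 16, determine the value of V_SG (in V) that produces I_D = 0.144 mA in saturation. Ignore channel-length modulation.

k_p = μ_pC_ox · (W/L) = 1.6 mA/V².
In saturation I_D = ½ k_p (V_SG − |V_tp|)², so V_SG − |V_tp| = √(2 I_D / k_p) = √(2 × 0.144 / 1.6) = 0.424 V.
V_SG = 0.414 + 0.424 = 0.838 V.

V_SG = 0.838 V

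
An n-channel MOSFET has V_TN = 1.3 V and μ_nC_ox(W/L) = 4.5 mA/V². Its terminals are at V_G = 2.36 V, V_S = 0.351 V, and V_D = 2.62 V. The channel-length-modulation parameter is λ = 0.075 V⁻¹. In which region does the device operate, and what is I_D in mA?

V_GS = V_G − V_S = 2.36 − 0.351 = 2.01 V; V_DS = V_D − V_S = 2.62 − 0.351 = 2.27 V.
V_ov = V_GS − V_TN = 2.01 − 1.3 = 0.709 V.
Since V_DS = 2.27 V ≥ V_ov = 0.709 V, the device is in saturation.
I_D = ½ k_n V_ov² (1 + λ V_DS) = 0.5 × 4.5 × 0.709² × (1 + 0.075 × 2.27) = 1.32 mA.

Saturation; I_D = 1.32 mA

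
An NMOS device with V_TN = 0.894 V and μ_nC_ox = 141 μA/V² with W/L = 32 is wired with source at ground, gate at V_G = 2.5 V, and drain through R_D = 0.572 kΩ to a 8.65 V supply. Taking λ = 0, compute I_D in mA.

I_D = 5.82 mA

V_GS = V_G = 2.5 V, so V_ov = 2.5 − 0.894 = 1.61 V.
k_n = μ_nC_ox · (W/L) = 4.512 mA/V².
Assume saturation: I_D = ½ k_n V_ov² = 0.5 × 4.512 × 1.61² = 5.82 mA, giving V_DS = V_DD − I_D R_D = 8.65 − 5.82 × 0.572 = 5.32 V.
V_DS = 5.32 V ≥ V_ov = 1.61 V, confirming saturation.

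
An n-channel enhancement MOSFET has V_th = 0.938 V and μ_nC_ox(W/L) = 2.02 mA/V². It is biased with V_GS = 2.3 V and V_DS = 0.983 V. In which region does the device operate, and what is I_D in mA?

V_ov = V_GS − V_th = 2.3 − 0.938 = 1.36 V.
Since V_DS = 0.983 V < V_ov = 1.36 V, the device is in the triode region.
I_D = k_n [V_ov · V_DS − ½ V_DS²] = 2.02 × [1.36 × 0.983 − 0.5 × 0.983²] = 1.73 mA.

Triode; I_D = 1.73 mA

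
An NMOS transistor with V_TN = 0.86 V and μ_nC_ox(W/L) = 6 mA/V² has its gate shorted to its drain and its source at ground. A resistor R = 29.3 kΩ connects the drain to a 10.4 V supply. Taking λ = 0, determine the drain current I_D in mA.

I_D = 0.315 mA

With gate tied to drain, V_GS = V_DS ≥ V_GS − V_TN, so the device is in saturation.
KCL at the drain: ½ k_n (V_GS − V_TN)² = (V_DD − V_GS)/R.
Let x = V_GS − 0.86. Then 87.9 x² + x − 9.54 = 0, giving x = 0.324 V (positive root), so V_GS = 1.18 V.
I_D = (V_DD − V_GS)/R = (10.4 − 1.18) / 29.3 = 0.315 mA.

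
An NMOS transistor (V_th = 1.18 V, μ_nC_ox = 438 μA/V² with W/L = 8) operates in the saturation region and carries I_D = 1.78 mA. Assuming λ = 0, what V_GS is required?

k_n = μ_nC_ox · (W/L) = 3.504 mA/V².
In saturation I_D = ½ k_n (V_GS − V_th)², so V_GS − V_th = √(2 I_D / k_n) = √(2 × 1.78 / 3.504) = 1.01 V.
V_GS = 1.18 + 1.01 = 2.19 V.

V_GS = 2.19 V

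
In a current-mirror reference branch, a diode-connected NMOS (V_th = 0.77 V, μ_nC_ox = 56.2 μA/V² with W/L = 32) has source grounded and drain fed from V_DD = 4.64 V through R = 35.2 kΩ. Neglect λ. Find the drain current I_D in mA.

With gate tied to drain, V_GS = V_DS ≥ V_GS − V_th, so the device is in saturation.
k_n = μ_nC_ox · (W/L) = 1.798 mA/V².
KCL at the drain: ½ k_n (V_GS − V_th)² = (V_DD − V_GS)/R.
Let x = V_GS − 0.77. Then 31.7 x² + x − 3.87 = 0, giving x = 0.334 V (positive root), so V_GS = 1.1 V.
I_D = (V_DD − V_GS)/R = (4.64 − 1.1) / 35.2 = 0.1 mA.

I_D = 0.100 mA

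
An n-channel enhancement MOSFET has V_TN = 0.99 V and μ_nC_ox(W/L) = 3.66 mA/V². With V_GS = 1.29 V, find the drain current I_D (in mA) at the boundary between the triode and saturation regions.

I_D = 0.165 mA

At the boundary V_DS = V_ov = V_GS − V_TN = 1.29 − 0.99 = 0.3 V.
I_D = ½ k_n V_ov² = 0.5 × 3.66 × 0.3² = 0.165 mA.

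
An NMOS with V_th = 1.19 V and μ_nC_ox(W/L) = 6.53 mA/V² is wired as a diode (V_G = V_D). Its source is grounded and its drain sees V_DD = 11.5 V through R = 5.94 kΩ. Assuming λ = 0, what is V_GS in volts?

With gate tied to drain, V_GS = V_DS ≥ V_GS − V_th, so the device is in saturation.
KCL at the drain: ½ k_n (V_GS − V_th)² = (V_DD − V_GS)/R.
Let x = V_GS − 1.19. Then 19.4 x² + x − 10.31 = 0, giving x = 0.704 V (positive root), so V_GS = 1.89 V.
I_D = (V_DD − V_GS)/R = (11.5 − 1.89) / 5.94 = 1.62 mA.

V_GS = 1.89 V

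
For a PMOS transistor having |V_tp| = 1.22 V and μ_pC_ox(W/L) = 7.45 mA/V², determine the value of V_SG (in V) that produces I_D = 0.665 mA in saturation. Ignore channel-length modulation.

V_SG = 1.64 V

In saturation I_D = ½ k_p (V_SG − |V_tp|)², so V_SG − |V_tp| = √(2 I_D / k_p) = √(2 × 0.665 / 7.45) = 0.423 V.
V_SG = 1.22 + 0.423 = 1.64 V.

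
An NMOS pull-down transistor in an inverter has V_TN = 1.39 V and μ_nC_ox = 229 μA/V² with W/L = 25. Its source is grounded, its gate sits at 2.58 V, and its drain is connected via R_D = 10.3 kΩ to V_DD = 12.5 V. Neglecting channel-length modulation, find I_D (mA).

V_GS = V_G = 2.58 V, so V_ov = 2.58 − 1.39 = 1.19 V.
k_n = μ_nC_ox · (W/L) = 5.725 mA/V².
Assume saturation: I_D = ½ k_n V_ov² = 0.5 × 5.725 × 1.19² = 4.05 mA, giving V_DS = V_DD − I_D R_D = 12.5 − 4.05 × 10.3 = -29.3 V.
But -29.3 V < V_ov = 1.19 V, so the device is actually in triode.
In triode I_D = k_n[V_ov V_DS − ½ V_DS²] and I_D = (V_DD − V_DS)/R_D. Equating: 29.5 V_DS² − 71.17 V_DS + 12.5 = 0, giving V_DS = 0.191 V (the root below V_ov).
I_D = (12.5 − 0.191) / 10.3 = 1.2 mA.

I_D = 1.20 mA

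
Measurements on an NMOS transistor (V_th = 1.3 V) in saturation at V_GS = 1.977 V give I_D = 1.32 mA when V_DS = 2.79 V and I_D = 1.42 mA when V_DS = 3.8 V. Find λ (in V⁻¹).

With V_GS fixed, I_D ∝ (1 + λ V_DS) in saturation, so I_D2/I_D1 = (1 + λ V_DS2)/(1 + λ V_DS1).
1.42/1.32 = 1.076 = (1 + 3.8 λ)/(1 + 2.79 λ).
Solving: λ (I_D1 V_DS2 − I_D2 V_DS1) = I_D2 − I_D1, so λ = (1.42 − 1.32) / (1.32 × 3.8 − 1.42 × 2.79) = 0.1 / 1.05 = 0.0949 V⁻¹.

λ = 0.0949 V⁻¹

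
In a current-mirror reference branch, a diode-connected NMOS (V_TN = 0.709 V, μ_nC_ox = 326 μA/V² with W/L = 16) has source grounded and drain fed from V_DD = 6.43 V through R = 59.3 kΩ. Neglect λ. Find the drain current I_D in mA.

I_D = 0.0933 mA

With gate tied to drain, V_GS = V_DS ≥ V_GS − V_TN, so the device is in saturation.
k_n = μ_nC_ox · (W/L) = 5.216 mA/V².
KCL at the drain: ½ k_n (V_GS − V_TN)² = (V_DD − V_GS)/R.
Let x = V_GS − 0.709. Then 155 x² + x − 5.721 = 0, giving x = 0.189 V (positive root), so V_GS = 0.898 V.
I_D = (V_DD − V_GS)/R = (6.43 − 0.898) / 59.3 = 0.0933 mA.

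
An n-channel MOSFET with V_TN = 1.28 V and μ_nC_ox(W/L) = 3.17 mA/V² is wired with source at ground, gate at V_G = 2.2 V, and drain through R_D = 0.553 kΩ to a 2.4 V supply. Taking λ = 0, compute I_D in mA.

I_D = 1.34 mA

V_GS = V_G = 2.2 V, so V_ov = 2.2 − 1.28 = 0.92 V.
Assume saturation: I_D = ½ k_n V_ov² = 0.5 × 3.17 × 0.92² = 1.34 mA, giving V_DS = V_DD − I_D R_D = 2.4 − 1.34 × 0.553 = 1.66 V.
V_DS = 1.66 V ≥ V_ov = 0.92 V, confirming saturation.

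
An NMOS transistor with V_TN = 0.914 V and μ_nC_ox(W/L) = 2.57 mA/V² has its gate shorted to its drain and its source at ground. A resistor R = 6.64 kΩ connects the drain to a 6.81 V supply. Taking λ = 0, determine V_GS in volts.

V_GS = 1.69 V

With gate tied to drain, V_GS = V_DS ≥ V_GS − V_TN, so the device is in saturation.
KCL at the drain: ½ k_n (V_GS − V_TN)² = (V_DD − V_GS)/R.
Let x = V_GS − 0.914. Then 8.53 x² + x − 5.896 = 0, giving x = 0.775 V (positive root), so V_GS = 1.69 V.
I_D = (V_DD − V_GS)/R = (6.81 − 1.69) / 6.64 = 0.771 mA.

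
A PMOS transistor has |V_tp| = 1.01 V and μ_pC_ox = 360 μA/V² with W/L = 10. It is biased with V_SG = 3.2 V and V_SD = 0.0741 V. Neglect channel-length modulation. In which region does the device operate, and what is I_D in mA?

Triode; I_D = 0.574 mA

k_p = μ_pC_ox · (W/L) = 3.6 mA/V².
V_ov = V_SG − |V_tp| = 3.2 − 1.01 = 2.19 V.
Since V_SD = 0.0741 V < V_ov = 2.19 V, the device is in the triode region.
I_D = k_p [V_ov · V_SD − ½ V_SD²] = 3.6 × [2.19 × 0.0741 − 0.5 × 0.0741²] = 0.574 mA.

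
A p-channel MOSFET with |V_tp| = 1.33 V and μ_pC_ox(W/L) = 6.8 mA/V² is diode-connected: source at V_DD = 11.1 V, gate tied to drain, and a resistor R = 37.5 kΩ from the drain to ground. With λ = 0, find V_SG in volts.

With gate tied to drain, V_SG = V_SD ≥ V_SG − |V_tp|, so the device is in saturation.
KCL at the drain: ½ k_p (V_SG − |V_tp|)² = (V_DD − V_SG)/R.
Let x = V_SG − 1.33. Then 128 x² + x − 9.77 = 0, giving x = 0.273 V (positive root), so V_SG = 1.6 V.
I_D = (V_DD − V_SG)/R = (11.1 − 1.6) / 37.5 = 0.253 mA.

V_SG = 1.60 V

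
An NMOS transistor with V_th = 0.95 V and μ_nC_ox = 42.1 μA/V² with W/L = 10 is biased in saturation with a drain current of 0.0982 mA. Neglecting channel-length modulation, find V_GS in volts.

k_n = μ_nC_ox · (W/L) = 0.421 mA/V².
In saturation I_D = ½ k_n (V_GS − V_th)², so V_GS − V_th = √(2 I_D / k_n) = √(2 × 0.0982 / 0.421) = 0.683 V.
V_GS = 0.95 + 0.683 = 1.63 V.

V_GS = 1.63 V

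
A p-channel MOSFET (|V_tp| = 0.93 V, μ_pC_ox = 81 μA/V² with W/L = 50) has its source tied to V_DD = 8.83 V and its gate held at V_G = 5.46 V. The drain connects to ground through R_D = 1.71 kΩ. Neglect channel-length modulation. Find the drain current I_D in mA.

V_SG = V_DD − V_G = 8.83 − 5.46 = 3.37 V, so V_ov = 3.37 − 0.93 = 2.44 V.
k_p = μ_pC_ox · (W/L) = 4.05 mA/V².
Assume saturation: I_D = ½ k_p V_ov² = 0.5 × 4.05 × 2.44² = 12.1 mA, giving V_SD = V_DD − I_D R_D = 8.83 − 12.1 × 1.71 = -11.8 V.
But -11.8 V < V_ov = 2.44 V, so the device is actually in triode.
In triode I_D = k_p[V_ov V_SD − ½ V_SD²] and I_D = (V_DD − V_SD)/R_D. Equating: 3.46 V_SD² − 17.9 V_SD + 8.83 = 0, giving V_SD = 0.552 V (the root below V_ov).
I_D = (8.83 − 0.552) / 1.71 = 4.84 mA.

I_D = 4.84 mA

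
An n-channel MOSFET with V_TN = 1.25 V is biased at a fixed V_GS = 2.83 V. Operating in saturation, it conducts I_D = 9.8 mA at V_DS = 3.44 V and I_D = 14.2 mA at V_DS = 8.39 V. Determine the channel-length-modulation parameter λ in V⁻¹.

With V_GS fixed, I_D ∝ (1 + λ V_DS) in saturation, so I_D2/I_D1 = (1 + λ V_DS2)/(1 + λ V_DS1).
14.2/9.8 = 1.449 = (1 + 8.39 λ)/(1 + 3.44 λ).
Solving: λ (I_D1 V_DS2 − I_D2 V_DS1) = I_D2 − I_D1, so λ = (14.2 − 9.8) / (9.8 × 8.39 − 14.2 × 3.44) = 4.4 / 33.4 = 0.132 V⁻¹.

λ = 0.132 V⁻¹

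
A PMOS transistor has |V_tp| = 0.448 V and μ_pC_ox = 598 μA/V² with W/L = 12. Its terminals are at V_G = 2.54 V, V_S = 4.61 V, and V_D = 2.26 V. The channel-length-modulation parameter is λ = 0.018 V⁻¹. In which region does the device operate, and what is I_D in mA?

Saturation; I_D = 9.84 mA

V_SG = V_S − V_G = 4.61 − 2.54 = 2.07 V; V_SD = V_S − V_D = 4.61 − 2.26 = 2.35 V.
k_p = μ_pC_ox · (W/L) = 7.176 mA/V².
V_ov = V_SG − |V_tp| = 2.07 − 0.448 = 1.62 V.
Since V_SD = 2.35 V ≥ V_ov = 1.62 V, the device is in saturation.
I_D = ½ k_p V_ov² (1 + λ V_SD) = 0.5 × 7.176 × 1.62² × (1 + 0.018 × 2.35) = 9.84 mA.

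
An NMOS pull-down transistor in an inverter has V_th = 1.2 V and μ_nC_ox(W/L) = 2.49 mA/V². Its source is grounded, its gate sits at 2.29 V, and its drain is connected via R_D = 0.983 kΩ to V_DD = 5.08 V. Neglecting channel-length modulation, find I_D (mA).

V_GS = V_G = 2.29 V, so V_ov = 2.29 − 1.2 = 1.09 V.
Assume saturation: I_D = ½ k_n V_ov² = 0.5 × 2.49 × 1.09² = 1.48 mA, giving V_DS = V_DD − I_D R_D = 5.08 − 1.48 × 0.983 = 3.63 V.
V_DS = 3.63 V ≥ V_ov = 1.09 V, confirming saturation.

I_D = 1.48 mA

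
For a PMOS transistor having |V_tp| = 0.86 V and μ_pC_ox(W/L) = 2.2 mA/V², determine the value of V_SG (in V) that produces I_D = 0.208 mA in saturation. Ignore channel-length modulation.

In saturation I_D = ½ k_p (V_SG − |V_tp|)², so V_SG − |V_tp| = √(2 I_D / k_p) = √(2 × 0.208 / 2.2) = 0.435 V.
V_SG = 0.86 + 0.435 = 1.29 V.

V_SG = 1.29 V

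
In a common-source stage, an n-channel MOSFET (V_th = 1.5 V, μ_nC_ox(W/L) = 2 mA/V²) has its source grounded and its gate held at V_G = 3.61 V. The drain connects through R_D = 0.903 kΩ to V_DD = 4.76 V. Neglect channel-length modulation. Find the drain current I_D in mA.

V_GS = V_G = 3.61 V, so V_ov = 3.61 − 1.5 = 2.11 V.
Assume saturation: I_D = ½ k_n V_ov² = 0.5 × 2 × 2.11² = 4.45 mA, giving V_DS = V_DD − I_D R_D = 4.76 − 4.45 × 0.903 = 0.74 V.
But 0.74 V < V_ov = 2.11 V, so the device is actually in triode.
In triode I_D = k_n[V_ov V_DS − ½ V_DS²] and I_D = (V_DD − V_DS)/R_D. Equating: 0.903 V_DS² − 4.811 V_DS + 4.76 = 0, giving V_DS = 1.31 V (the root below V_ov).
I_D = (4.76 − 1.31) / 0.903 = 3.82 mA.

I_D = 3.82 mA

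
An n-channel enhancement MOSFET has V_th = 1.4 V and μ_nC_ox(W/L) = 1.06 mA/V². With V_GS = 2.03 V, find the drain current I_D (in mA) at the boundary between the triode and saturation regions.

At the boundary V_DS = V_ov = V_GS − V_th = 2.03 − 1.4 = 0.63 V.
I_D = ½ k_n V_ov² = 0.5 × 1.06 × 0.63² = 0.21 mA.

I_D = 0.210 mA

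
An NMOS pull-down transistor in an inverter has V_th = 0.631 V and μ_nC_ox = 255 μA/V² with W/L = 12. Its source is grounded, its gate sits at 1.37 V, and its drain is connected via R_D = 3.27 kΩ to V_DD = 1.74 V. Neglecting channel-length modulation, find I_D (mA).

V_GS = V_G = 1.37 V, so V_ov = 1.37 − 0.631 = 0.739 V.
k_n = μ_nC_ox · (W/L) = 3.06 mA/V².
Assume saturation: I_D = ½ k_n V_ov² = 0.5 × 3.06 × 0.739² = 0.836 mA, giving V_DS = V_DD − I_D R_D = 1.74 − 0.836 × 3.27 = -0.992 V.
But -0.992 V < V_ov = 0.739 V, so the device is actually in triode.
In triode I_D = k_n[V_ov V_DS − ½ V_DS²] and I_D = (V_DD − V_DS)/R_D. Equating: 5 V_DS² − 8.395 V_DS + 1.74 = 0, giving V_DS = 0.242 V (the root below V_ov).
I_D = (1.74 − 0.242) / 3.27 = 0.458 mA.

I_D = 0.458 mA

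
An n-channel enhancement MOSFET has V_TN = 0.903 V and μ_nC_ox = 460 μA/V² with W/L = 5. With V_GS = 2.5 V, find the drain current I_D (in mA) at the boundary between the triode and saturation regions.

I_D = 2.93 mA

At the boundary V_DS = V_ov = V_GS − V_TN = 2.5 − 0.903 = 1.6 V.
k_n = μ_nC_ox · (W/L) = 2.3 mA/V².
I_D = ½ k_n V_ov² = 0.5 × 2.3 × 1.6² = 2.93 mA.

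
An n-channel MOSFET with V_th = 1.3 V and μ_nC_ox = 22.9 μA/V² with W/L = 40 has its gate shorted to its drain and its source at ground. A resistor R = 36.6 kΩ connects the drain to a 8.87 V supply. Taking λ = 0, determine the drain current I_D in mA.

I_D = 0.189 mA

With gate tied to drain, V_GS = V_DS ≥ V_GS − V_th, so the device is in saturation.
k_n = μ_nC_ox · (W/L) = 0.916 mA/V².
KCL at the drain: ½ k_n (V_GS − V_th)² = (V_DD − V_GS)/R.
Let x = V_GS − 1.3. Then 16.8 x² + x − 7.57 = 0, giving x = 0.643 V (positive root), so V_GS = 1.94 V.
I_D = (V_DD − V_GS)/R = (8.87 − 1.94) / 36.6 = 0.189 mA.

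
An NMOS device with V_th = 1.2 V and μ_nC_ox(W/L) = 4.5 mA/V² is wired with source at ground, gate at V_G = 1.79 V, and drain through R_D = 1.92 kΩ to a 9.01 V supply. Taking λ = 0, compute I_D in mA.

I_D = 0.783 mA

V_GS = V_G = 1.79 V, so V_ov = 1.79 − 1.2 = 0.59 V.
Assume saturation: I_D = ½ k_n V_ov² = 0.5 × 4.5 × 0.59² = 0.783 mA, giving V_DS = V_DD − I_D R_D = 9.01 − 0.783 × 1.92 = 7.51 V.
V_DS = 7.51 V ≥ V_ov = 0.59 V, confirming saturation.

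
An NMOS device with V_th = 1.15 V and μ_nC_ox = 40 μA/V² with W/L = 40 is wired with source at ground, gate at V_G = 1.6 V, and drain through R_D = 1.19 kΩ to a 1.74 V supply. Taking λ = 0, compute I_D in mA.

V_GS = V_G = 1.6 V, so V_ov = 1.6 − 1.15 = 0.45 V.
k_n = μ_nC_ox · (W/L) = 1.6 mA/V².
Assume saturation: I_D = ½ k_n V_ov² = 0.5 × 1.6 × 0.45² = 0.162 mA, giving V_DS = V_DD − I_D R_D = 1.74 − 0.162 × 1.19 = 1.55 V.
V_DS = 1.55 V ≥ V_ov = 0.45 V, confirming saturation.

I_D = 0.162 mA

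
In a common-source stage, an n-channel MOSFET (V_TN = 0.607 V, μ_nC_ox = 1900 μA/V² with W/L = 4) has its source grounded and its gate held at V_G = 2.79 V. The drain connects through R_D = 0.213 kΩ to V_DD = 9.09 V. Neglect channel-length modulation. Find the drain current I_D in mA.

V_GS = V_G = 2.79 V, so V_ov = 2.79 − 0.607 = 2.18 V.
k_n = μ_nC_ox · (W/L) = 7.6 mA/V².
Assume saturation: I_D = ½ k_n V_ov² = 0.5 × 7.6 × 2.18² = 18.1 mA, giving V_DS = V_DD − I_D R_D = 9.09 − 18.1 × 0.213 = 5.23 V.
V_DS = 5.23 V ≥ V_ov = 2.18 V, confirming saturation.

I_D = 18.1 mA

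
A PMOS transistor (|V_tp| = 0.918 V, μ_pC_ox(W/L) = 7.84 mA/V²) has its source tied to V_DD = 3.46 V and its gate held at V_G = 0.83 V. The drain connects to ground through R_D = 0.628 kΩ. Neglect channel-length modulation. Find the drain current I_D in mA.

V_SG = V_DD − V_G = 3.46 − 0.83 = 2.63 V, so V_ov = 2.63 − 0.918 = 1.71 V.
Assume saturation: I_D = ½ k_p V_ov² = 0.5 × 7.84 × 1.71² = 11.5 mA, giving V_SD = V_DD − I_D R_D = 3.46 − 11.5 × 0.628 = -3.76 V.
But -3.76 V < V_ov = 1.71 V, so the device is actually in triode.
In triode I_D = k_p[V_ov V_SD − ½ V_SD²] and I_D = (V_DD − V_SD)/R_D. Equating: 2.46 V_SD² − 9.429 V_SD + 3.46 = 0, giving V_SD = 0.411 V (the root below V_ov).
I_D = (3.46 − 0.411) / 0.628 = 4.85 mA.

I_D = 4.85 mA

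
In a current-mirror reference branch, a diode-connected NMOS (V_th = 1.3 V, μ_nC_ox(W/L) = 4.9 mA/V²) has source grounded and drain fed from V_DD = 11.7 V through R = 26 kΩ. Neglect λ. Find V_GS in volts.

With gate tied to drain, V_GS = V_DS ≥ V_GS − V_th, so the device is in saturation.
KCL at the drain: ½ k_n (V_GS − V_th)² = (V_DD − V_GS)/R.
Let x = V_GS − 1.3. Then 63.7 x² + x − 10.4 = 0, giving x = 0.396 V (positive root), so V_GS = 1.7 V.
I_D = (V_DD − V_GS)/R = (11.7 − 1.7) / 26 = 0.385 mA.

V_GS = 1.70 V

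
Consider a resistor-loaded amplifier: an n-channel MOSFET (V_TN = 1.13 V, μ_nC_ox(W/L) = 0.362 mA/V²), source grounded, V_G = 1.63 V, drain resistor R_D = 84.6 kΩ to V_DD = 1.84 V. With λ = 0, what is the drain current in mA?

V_GS = V_G = 1.63 V, so V_ov = 1.63 − 1.13 = 0.5 V.
Assume saturation: I_D = ½ k_n V_ov² = 0.5 × 0.362 × 0.5² = 0.0452 mA, giving V_DS = V_DD − I_D R_D = 1.84 − 0.0452 × 84.6 = -1.99 V.
But -1.99 V < V_ov = 0.5 V, so the device is actually in triode.
In triode I_D = k_n[V_ov V_DS − ½ V_DS²] and I_D = (V_DD − V_DS)/R_D. Equating: 15.3 V_DS² − 16.31 V_DS + 1.84 = 0, giving V_DS = 0.128 V (the root below V_ov).
I_D = (1.84 − 0.128) / 84.6 = 0.0202 mA.

I_D = 0.0202 mA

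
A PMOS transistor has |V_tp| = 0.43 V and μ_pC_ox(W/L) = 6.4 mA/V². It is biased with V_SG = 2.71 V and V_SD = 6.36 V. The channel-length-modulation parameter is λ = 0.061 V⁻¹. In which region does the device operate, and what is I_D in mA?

Saturation; I_D = 23.1 mA

V_ov = V_SG − |V_tp| = 2.71 − 0.43 = 2.28 V.
Since V_SD = 6.36 V ≥ V_ov = 2.28 V, the device is in saturation.
I_D = ½ k_p V_ov² (1 + λ V_SD) = 0.5 × 6.4 × 2.28² × (1 + 0.061 × 6.36) = 23.1 mA.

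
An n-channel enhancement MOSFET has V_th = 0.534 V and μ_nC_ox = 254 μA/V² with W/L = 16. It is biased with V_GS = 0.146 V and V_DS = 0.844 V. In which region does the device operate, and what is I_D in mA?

V_GS = 0.146 V < V_th = 0.534 V, so the transistor is in cutoff.

Cutoff; I_D = 0 mA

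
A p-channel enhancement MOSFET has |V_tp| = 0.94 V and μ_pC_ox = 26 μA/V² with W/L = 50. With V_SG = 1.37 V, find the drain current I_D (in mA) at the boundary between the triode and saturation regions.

At the boundary V_SD = V_ov = V_SG − |V_tp| = 1.37 − 0.94 = 0.43 V.
k_p = μ_pC_ox · (W/L) = 1.3 mA/V².
I_D = ½ k_p V_ov² = 0.5 × 1.3 × 0.43² = 0.12 mA.

I_D = 0.120 mA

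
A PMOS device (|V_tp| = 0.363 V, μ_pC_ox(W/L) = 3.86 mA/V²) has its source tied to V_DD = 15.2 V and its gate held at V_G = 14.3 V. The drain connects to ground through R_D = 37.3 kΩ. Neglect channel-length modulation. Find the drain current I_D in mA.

V_SG = V_DD − V_G = 15.2 − 14.3 = 0.9 V, so V_ov = 0.9 − 0.363 = 0.537 V.
Assume saturation: I_D = ½ k_p V_ov² = 0.5 × 3.86 × 0.537² = 0.557 mA, giving V_SD = V_DD − I_D R_D = 15.2 − 0.557 × 37.3 = -5.56 V.
But -5.56 V < V_ov = 0.537 V, so the device is actually in triode.
In triode I_D = k_p[V_ov V_SD − ½ V_SD²] and I_D = (V_DD − V_SD)/R_D. Equating: 72 V_SD² − 78.32 V_SD + 15.2 = 0, giving V_SD = 0.253 V (the root below V_ov).
I_D = (15.2 − 0.253) / 37.3 = 0.401 mA.

I_D = 0.401 mA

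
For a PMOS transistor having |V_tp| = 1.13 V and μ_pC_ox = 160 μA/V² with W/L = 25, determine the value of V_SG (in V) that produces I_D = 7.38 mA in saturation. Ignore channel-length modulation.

V_SG = 3.05 V

k_p = μ_pC_ox · (W/L) = 4 mA/V².
In saturation I_D = ½ k_p (V_SG − |V_tp|)², so V_SG − |V_tp| = √(2 I_D / k_p) = √(2 × 7.38 / 4) = 1.92 V.
V_SG = 1.13 + 1.92 = 3.05 V.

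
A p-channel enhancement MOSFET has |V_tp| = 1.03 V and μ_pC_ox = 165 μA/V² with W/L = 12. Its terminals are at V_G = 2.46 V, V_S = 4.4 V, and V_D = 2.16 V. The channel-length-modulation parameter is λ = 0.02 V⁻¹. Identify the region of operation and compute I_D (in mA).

V_SG = V_S − V_G = 4.4 − 2.46 = 1.94 V; V_SD = V_S − V_D = 4.4 − 2.16 = 2.24 V.
k_p = μ_pC_ox · (W/L) = 1.98 mA/V².
V_ov = V_SG − |V_tp| = 1.94 − 1.03 = 0.91 V.
Since V_SD = 2.24 V ≥ V_ov = 0.91 V, the device is in saturation.
I_D = ½ k_p V_ov² (1 + λ V_SD) = 0.5 × 1.98 × 0.91² × (1 + 0.02 × 2.24) = 0.857 mA.

Saturation; I_D = 0.857 mA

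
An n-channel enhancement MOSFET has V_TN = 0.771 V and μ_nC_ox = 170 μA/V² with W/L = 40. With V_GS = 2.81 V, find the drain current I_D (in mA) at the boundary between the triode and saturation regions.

I_D = 14.1 mA

At the boundary V_DS = V_ov = V_GS − V_TN = 2.81 − 0.771 = 2.04 V.
k_n = μ_nC_ox · (W/L) = 6.8 mA/V².
I_D = ½ k_n V_ov² = 0.5 × 6.8 × 2.04² = 14.1 mA.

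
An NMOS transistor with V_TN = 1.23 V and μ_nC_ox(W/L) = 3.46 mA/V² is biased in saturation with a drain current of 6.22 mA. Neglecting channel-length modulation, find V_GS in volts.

In saturation I_D = ½ k_n (V_GS − V_TN)², so V_GS − V_TN = √(2 I_D / k_n) = √(2 × 6.22 / 3.46) = 1.9 V.
V_GS = 1.23 + 1.9 = 3.13 V.

V_GS = 3.13 V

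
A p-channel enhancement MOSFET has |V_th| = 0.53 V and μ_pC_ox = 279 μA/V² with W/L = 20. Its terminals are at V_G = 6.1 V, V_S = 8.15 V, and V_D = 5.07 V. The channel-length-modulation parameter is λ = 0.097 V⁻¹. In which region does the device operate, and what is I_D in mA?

Saturation; I_D = 8.37 mA

V_SG = V_S − V_G = 8.15 − 6.1 = 2.05 V; V_SD = V_S − V_D = 8.15 − 5.07 = 3.08 V.
k_p = μ_pC_ox · (W/L) = 5.58 mA/V².
V_ov = V_SG − |V_th| = 2.05 − 0.53 = 1.52 V.
Since V_SD = 3.08 V ≥ V_ov = 1.52 V, the device is in saturation.
I_D = ½ k_p V_ov² (1 + λ V_SD) = 0.5 × 5.58 × 1.52² × (1 + 0.097 × 3.08) = 8.37 mA.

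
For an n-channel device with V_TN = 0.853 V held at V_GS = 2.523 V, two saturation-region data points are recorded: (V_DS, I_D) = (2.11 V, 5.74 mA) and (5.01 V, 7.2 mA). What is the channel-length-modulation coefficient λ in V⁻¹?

With V_GS fixed, I_D ∝ (1 + λ V_DS) in saturation, so I_D2/I_D1 = (1 + λ V_DS2)/(1 + λ V_DS1).
7.2/5.74 = 1.254 = (1 + 5.01 λ)/(1 + 2.11 λ).
Solving: λ (I_D1 V_DS2 − I_D2 V_DS1) = I_D2 − I_D1, so λ = (7.2 − 5.74) / (5.74 × 5.01 − 7.2 × 2.11) = 1.46 / 13.6 = 0.108 V⁻¹.

λ = 0.108 V⁻¹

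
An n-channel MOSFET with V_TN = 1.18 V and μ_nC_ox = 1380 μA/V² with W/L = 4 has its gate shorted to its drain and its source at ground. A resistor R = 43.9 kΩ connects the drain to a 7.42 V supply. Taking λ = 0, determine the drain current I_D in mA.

I_D = 0.137 mA

With gate tied to drain, V_GS = V_DS ≥ V_GS − V_TN, so the device is in saturation.
k_n = μ_nC_ox · (W/L) = 5.52 mA/V².
KCL at the drain: ½ k_n (V_GS − V_TN)² = (V_DD − V_GS)/R.
Let x = V_GS − 1.18. Then 121 x² + x − 6.24 = 0, giving x = 0.223 V (positive root), so V_GS = 1.4 V.
I_D = (V_DD − V_GS)/R = (7.42 − 1.4) / 43.9 = 0.137 mA.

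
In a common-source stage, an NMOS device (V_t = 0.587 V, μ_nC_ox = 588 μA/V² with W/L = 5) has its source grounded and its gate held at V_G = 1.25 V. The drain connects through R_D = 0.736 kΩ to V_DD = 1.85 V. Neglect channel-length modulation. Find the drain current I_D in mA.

V_GS = V_G = 1.25 V, so V_ov = 1.25 − 0.587 = 0.663 V.
k_n = μ_nC_ox · (W/L) = 2.94 mA/V².
Assume saturation: I_D = ½ k_n V_ov² = 0.5 × 2.94 × 0.663² = 0.646 mA, giving V_DS = V_DD − I_D R_D = 1.85 − 0.646 × 0.736 = 1.37 V.
V_DS = 1.37 V ≥ V_ov = 0.663 V, confirming saturation.

I_D = 0.646 mA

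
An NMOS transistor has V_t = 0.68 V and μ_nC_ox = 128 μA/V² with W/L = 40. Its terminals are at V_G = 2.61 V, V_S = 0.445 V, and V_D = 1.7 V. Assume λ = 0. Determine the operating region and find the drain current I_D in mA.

V_GS = V_G − V_S = 2.61 − 0.445 = 2.17 V; V_DS = V_D − V_S = 1.7 − 0.445 = 1.25 V.
k_n = μ_nC_ox · (W/L) = 5.12 mA/V².
V_ov = V_GS − V_t = 2.17 − 0.68 = 1.48 V.
Since V_DS = 1.25 V < V_ov = 1.48 V, the device is in the triode region.
I_D = k_n [V_ov · V_DS − ½ V_DS²] = 5.12 × [1.48 × 1.25 − 0.5 × 1.25²] = 5.51 mA.

Triode; I_D = 5.51 mA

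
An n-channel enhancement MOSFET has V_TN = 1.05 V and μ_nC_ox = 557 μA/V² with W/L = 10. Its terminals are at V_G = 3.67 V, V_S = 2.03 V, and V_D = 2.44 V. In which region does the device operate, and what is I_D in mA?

Triode; I_D = 0.879 mA

V_GS = V_G − V_S = 3.67 − 2.03 = 1.64 V; V_DS = V_D − V_S = 2.44 − 2.03 = 0.41 V.
k_n = μ_nC_ox · (W/L) = 5.57 mA/V².
V_ov = V_GS − V_TN = 1.64 − 1.05 = 0.59 V.
Since V_DS = 0.41 V < V_ov = 0.59 V, the device is in the triode region.
I_D = k_n [V_ov · V_DS − ½ V_DS²] = 5.57 × [0.59 × 0.41 − 0.5 × 0.41²] = 0.879 mA.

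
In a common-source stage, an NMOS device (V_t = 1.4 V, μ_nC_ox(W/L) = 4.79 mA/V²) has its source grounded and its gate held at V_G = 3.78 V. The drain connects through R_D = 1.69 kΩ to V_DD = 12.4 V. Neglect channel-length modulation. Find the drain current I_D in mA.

V_GS = V_G = 3.78 V, so V_ov = 3.78 − 1.4 = 2.38 V.
Assume saturation: I_D = ½ k_n V_ov² = 0.5 × 4.79 × 2.38² = 13.6 mA, giving V_DS = V_DD − I_D R_D = 12.4 − 13.6 × 1.69 = -10.5 V.
But -10.5 V < V_ov = 2.38 V, so the device is actually in triode.
In triode I_D = k_n[V_ov V_DS − ½ V_DS²] and I_D = (V_DD − V_DS)/R_D. Equating: 4.05 V_DS² − 20.27 V_DS + 12.4 = 0, giving V_DS = 0.714 V (the root below V_ov).
I_D = (12.4 − 0.714) / 1.69 = 6.92 mA.

I_D = 6.92 mA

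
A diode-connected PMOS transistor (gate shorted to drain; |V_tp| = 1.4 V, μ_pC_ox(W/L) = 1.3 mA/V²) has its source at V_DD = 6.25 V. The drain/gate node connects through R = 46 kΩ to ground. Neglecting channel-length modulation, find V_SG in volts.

V_SG = 1.79 V

With gate tied to drain, V_SG = V_SD ≥ V_SG − |V_tp|, so the device is in saturation.
KCL at the drain: ½ k_p (V_SG − |V_tp|)² = (V_DD − V_SG)/R.
Let x = V_SG − 1.4. Then 29.9 x² + x − 4.85 = 0, giving x = 0.386 V (positive root), so V_SG = 1.79 V.
I_D = (V_DD − V_SG)/R = (6.25 − 1.79) / 46 = 0.097 mA.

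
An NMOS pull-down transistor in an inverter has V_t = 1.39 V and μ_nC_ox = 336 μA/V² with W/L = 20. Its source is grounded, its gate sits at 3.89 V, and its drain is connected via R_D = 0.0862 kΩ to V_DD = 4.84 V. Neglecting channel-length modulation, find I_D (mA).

I_D = 21.0 mA

V_GS = V_G = 3.89 V, so V_ov = 3.89 − 1.39 = 2.5 V.
k_n = μ_nC_ox · (W/L) = 6.72 mA/V².
Assume saturation: I_D = ½ k_n V_ov² = 0.5 × 6.72 × 2.5² = 21 mA, giving V_DS = V_DD − I_D R_D = 4.84 − 21 × 0.0862 = 3.03 V.
V_DS = 3.03 V ≥ V_ov = 2.5 V, confirming saturation.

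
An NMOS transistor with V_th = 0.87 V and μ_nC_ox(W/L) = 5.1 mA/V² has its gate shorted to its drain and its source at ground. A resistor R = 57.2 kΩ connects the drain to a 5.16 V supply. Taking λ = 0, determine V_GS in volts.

V_GS = 1.04 V

With gate tied to drain, V_GS = V_DS ≥ V_GS − V_th, so the device is in saturation.
KCL at the drain: ½ k_n (V_GS − V_th)² = (V_DD − V_GS)/R.
Let x = V_GS − 0.87. Then 146 x² + x − 4.29 = 0, giving x = 0.168 V (positive root), so V_GS = 1.04 V.
I_D = (V_DD − V_GS)/R = (5.16 − 1.04) / 57.2 = 0.0721 mA.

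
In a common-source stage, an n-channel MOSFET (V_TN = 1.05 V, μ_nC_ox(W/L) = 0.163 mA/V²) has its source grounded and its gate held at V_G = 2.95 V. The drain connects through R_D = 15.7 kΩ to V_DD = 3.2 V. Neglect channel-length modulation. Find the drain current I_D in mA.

V_GS = V_G = 2.95 V, so V_ov = 2.95 − 1.05 = 1.9 V.
Assume saturation: I_D = ½ k_n V_ov² = 0.5 × 0.163 × 1.9² = 0.294 mA, giving V_DS = V_DD − I_D R_D = 3.2 − 0.294 × 15.7 = -1.42 V.
But -1.42 V < V_ov = 1.9 V, so the device is actually in triode.
In triode I_D = k_n[V_ov V_DS − ½ V_DS²] and I_D = (V_DD − V_DS)/R_D. Equating: 1.28 V_DS² − 5.862 V_DS + 3.2 = 0, giving V_DS = 0.633 V (the root below V_ov).
I_D = (3.2 − 0.633) / 15.7 = 0.163 mA.

I_D = 0.163 mA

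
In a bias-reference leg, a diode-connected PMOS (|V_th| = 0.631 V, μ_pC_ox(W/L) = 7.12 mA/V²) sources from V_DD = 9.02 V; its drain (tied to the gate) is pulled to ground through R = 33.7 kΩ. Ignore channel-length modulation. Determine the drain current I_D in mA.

With gate tied to drain, V_SG = V_SD ≥ V_SG − |V_th|, so the device is in saturation.
KCL at the drain: ½ k_p (V_SG − |V_th|)² = (V_DD − V_SG)/R.
Let x = V_SG − 0.631. Then 120 x² + x − 8.389 = 0, giving x = 0.26 V (positive root), so V_SG = 0.891 V.
I_D = (V_DD − V_SG)/R = (9.02 − 0.891) / 33.7 = 0.241 mA.

I_D = 0.241 mA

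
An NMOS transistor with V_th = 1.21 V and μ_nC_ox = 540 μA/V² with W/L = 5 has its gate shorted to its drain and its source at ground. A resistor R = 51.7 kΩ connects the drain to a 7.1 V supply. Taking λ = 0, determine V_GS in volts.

V_GS = 1.49 V

With gate tied to drain, V_GS = V_DS ≥ V_GS − V_th, so the device is in saturation.
k_n = μ_nC_ox · (W/L) = 2.7 mA/V².
KCL at the drain: ½ k_n (V_GS − V_th)² = (V_DD − V_GS)/R.
Let x = V_GS − 1.21. Then 69.8 x² + x − 5.89 = 0, giving x = 0.283 V (positive root), so V_GS = 1.49 V.
I_D = (V_DD − V_GS)/R = (7.1 − 1.49) / 51.7 = 0.108 mA.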